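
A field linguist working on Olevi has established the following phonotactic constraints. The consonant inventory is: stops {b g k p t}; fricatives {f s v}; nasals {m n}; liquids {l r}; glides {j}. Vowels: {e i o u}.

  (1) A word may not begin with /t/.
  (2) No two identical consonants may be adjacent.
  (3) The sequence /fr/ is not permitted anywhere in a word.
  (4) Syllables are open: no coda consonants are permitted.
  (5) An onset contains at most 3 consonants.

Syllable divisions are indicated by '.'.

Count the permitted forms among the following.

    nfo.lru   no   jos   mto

3

nfo.lru — σ1 onset /nf/ (2C), coda /∅/ ok; σ2 onset /lr/ (2C), coda /∅/ ok → permitted
no — σ1 onset /n/, coda /∅/ ok → permitted
jos — violates constraint 4: syllable 1 coda /s/ has 1 consonant (> 0) → not permitted
mto — σ1 onset /mt/ (2C), coda /∅/ ok → permitted
Permitted: nfo.lru, no, mto → 3.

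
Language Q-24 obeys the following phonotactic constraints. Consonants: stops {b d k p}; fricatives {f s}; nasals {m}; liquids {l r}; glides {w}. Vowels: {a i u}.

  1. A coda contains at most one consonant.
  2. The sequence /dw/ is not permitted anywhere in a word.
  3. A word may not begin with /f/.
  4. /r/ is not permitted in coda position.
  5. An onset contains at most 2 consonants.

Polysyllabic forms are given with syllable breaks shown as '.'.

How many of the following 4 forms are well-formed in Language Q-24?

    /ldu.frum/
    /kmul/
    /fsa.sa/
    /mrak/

3

/ldu.frum/ — σ1 onset /ld/ (2C), coda /∅/ ok; σ2 onset /fr/ (2C), coda /m/ ok → well-formed
/kmul/ — σ1 onset /km/ (2C), coda /l/ ok → well-formed
/fsa.sa/ — violates constraint 3: word begins with /f/ → ill-formed
/mrak/ — σ1 onset /mr/ (2C), coda /k/ ok → well-formed
Well-formed: /ldu.frum/, /kmul/, /mrak/ → 3.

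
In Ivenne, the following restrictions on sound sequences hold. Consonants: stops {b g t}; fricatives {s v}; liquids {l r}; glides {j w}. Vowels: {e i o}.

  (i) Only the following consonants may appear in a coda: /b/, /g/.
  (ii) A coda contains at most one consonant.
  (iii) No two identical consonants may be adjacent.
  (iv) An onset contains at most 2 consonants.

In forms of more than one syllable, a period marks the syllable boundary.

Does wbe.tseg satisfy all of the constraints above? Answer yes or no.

wbe.tseg — σ1 onset /wb/ (2C), coda /∅/ ok; σ2 onset /ts/ (2C), coda /g/ ok → licit

yes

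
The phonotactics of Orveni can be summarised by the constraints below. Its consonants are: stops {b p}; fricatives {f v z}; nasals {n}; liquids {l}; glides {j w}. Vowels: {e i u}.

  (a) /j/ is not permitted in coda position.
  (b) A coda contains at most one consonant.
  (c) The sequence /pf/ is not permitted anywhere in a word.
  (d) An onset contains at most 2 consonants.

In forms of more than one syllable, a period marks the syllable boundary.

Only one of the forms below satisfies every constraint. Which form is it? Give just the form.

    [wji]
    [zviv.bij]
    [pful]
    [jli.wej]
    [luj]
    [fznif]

[wji]

[wji] — σ1 onset /wj/ (2C), coda /∅/ ok → licit
[zviv.bij] — violates constraint (a): syllable 2 coda contains /j/ → illicit
[pful] — violates constraint (c): contains banned sequence /pf/ → illicit
[jli.wej] — violates constraint (a): syllable 2 coda contains /j/ → illicit
[luj] — violates constraint (a): syllable 1 coda contains /j/ → illicit
[fznif] — violates constraint (d): syllable 1 onset /fzn/ has 3 consonants (> 2) → illicit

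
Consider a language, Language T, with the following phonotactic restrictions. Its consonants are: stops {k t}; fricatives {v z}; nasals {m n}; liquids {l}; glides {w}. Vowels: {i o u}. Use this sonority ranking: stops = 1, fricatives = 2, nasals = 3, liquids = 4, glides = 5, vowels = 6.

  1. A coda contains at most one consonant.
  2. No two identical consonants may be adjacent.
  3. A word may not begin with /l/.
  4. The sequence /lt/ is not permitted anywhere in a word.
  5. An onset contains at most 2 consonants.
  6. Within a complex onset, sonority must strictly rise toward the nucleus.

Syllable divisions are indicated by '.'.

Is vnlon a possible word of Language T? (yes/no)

no

vnlon — violates constraint 5: syllable 1 onset /vnl/ has 3 consonants (> 2) → phonotactically illegal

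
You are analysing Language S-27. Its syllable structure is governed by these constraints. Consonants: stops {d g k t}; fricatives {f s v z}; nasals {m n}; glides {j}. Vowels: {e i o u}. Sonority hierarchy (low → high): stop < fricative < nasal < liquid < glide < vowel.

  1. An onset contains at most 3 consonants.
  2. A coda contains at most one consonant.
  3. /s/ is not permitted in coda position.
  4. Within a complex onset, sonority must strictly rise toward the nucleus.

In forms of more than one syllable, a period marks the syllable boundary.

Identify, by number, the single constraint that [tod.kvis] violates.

[tod.kvis]: syllable 2 coda contains /s/.
This is a violation of constraint 3: "/s/ is not permitted in coda position."
The remaining constraints (1, 2, 4) are satisfied.

3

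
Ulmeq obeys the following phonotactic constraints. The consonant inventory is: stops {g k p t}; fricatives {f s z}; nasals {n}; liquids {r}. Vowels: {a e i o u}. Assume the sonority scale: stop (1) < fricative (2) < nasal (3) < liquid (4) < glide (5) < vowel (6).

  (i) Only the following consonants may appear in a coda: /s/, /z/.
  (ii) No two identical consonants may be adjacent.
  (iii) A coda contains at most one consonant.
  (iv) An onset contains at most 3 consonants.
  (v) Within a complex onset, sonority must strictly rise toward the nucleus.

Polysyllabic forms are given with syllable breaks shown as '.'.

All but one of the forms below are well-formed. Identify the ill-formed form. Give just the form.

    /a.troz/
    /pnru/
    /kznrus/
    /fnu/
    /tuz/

/kznrus/

/a.troz/ — σ1 onset /∅/, coda /∅/ ok; σ2 onset /tr/ (1→4 rises), coda /z/ ok → well-formed
/pnru/ — σ1 onset /pnr/ (1→3→4 rises), coda /∅/ ok → well-formed
/kznrus/ — violates constraint (iv): syllable 1 onset /kznr/ has 4 consonants (> 3) → ill-formed
/fnu/ — σ1 onset /fn/ (2→3 rises), coda /∅/ ok → well-formed
/tuz/ — σ1 onset /t/, coda /z/ ok → well-formed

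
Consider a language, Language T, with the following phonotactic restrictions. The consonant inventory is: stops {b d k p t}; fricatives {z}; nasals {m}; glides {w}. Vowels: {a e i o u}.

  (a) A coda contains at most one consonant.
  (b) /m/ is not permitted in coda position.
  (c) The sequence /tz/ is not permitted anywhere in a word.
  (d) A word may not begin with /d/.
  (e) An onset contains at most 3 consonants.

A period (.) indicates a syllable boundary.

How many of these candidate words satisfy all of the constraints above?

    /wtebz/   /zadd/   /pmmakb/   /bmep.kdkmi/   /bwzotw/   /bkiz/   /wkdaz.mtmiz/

2

/wtebz/ — violates constraint (a): syllable 1 coda /bz/ has 2 consonants (> 1) → ill-formed
/zadd/ — violates constraint (a): syllable 1 coda /dd/ has 2 consonants (> 1) → ill-formed
/pmmakb/ — violates constraint (a): syllable 1 coda /kb/ has 2 consonants (> 1) → ill-formed
/bmep.kdkmi/ — violates constraint (e): syllable 2 onset /kdkm/ has 4 consonants (> 3) → ill-formed
/bwzotw/ — violates constraint (a): syllable 1 coda /tw/ has 2 consonants (> 1) → ill-formed
/bkiz/ — σ1 onset /bk/ (2C), coda /z/ ok → well-formed
/wkdaz.mtmiz/ — σ1 onset /wkd/ (3C), coda /z/ ok; σ2 onset /mtm/ (3C), coda /z/ ok → well-formed
Well-formed: /bkiz/, /wkdaz.mtmiz/ → 2.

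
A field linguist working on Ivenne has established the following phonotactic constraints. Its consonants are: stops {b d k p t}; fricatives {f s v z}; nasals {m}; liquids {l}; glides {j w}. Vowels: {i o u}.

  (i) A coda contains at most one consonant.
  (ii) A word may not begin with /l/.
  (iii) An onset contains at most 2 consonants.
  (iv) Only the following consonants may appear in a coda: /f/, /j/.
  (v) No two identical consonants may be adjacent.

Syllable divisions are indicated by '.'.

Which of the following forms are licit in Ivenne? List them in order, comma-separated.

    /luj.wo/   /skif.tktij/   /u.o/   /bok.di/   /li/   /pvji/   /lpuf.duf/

/luj.wo/ — violates constraint (ii): word begins with /l/ → illicit
/skif.tktij/ — violates constraint (iii): syllable 2 onset /tkt/ has 3 consonants (> 2) → illicit
/u.o/ — σ1 onset /∅/, coda /∅/ ok; σ2 onset /∅/, coda /∅/ ok → licit
/bok.di/ — violates constraint (iv): syllable 1 coda contains /k/, which is not a licensed coda consonant → illicit
/li/ — violates constraint (ii): word begins with /l/ → illicit
/pvji/ — violates constraint (iii): syllable 1 onset /pvj/ has 3 consonants (> 2) → illicit
/lpuf.duf/ — violates constraint (ii): word begins with /l/ → illicit

/u.o/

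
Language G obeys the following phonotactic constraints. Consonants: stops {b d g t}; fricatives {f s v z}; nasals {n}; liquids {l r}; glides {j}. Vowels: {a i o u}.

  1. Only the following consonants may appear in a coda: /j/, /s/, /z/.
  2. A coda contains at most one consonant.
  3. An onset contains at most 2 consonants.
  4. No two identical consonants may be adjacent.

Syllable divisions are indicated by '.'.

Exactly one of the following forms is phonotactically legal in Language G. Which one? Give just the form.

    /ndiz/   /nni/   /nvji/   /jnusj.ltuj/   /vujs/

/ndiz/

/ndiz/ — σ1 onset /nd/ (2C), coda /z/ ok → phonotactically legal
/nni/ — violates constraint 4: adjacent identical consonants /nn/ → phonotactically illegal
/nvji/ — violates constraint 3: syllable 1 onset /nvj/ has 3 consonants (> 2) → phonotactically illegal
/jnusj.ltuj/ — violates constraint 2: syllable 1 coda /sj/ has 2 consonants (> 1) → phonotactically illegal
/vujs/ — violates constraint 2: syllable 1 coda /js/ has 2 consonants (> 1) → phonotactically illegal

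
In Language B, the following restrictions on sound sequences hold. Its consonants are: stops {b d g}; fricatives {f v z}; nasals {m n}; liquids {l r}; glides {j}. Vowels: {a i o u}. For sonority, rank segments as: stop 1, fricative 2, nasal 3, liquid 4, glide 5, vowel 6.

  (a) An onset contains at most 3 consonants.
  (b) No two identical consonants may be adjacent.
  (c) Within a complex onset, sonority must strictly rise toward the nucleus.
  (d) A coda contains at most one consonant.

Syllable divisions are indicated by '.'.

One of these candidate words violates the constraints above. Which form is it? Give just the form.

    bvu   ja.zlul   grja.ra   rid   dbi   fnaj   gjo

dbi

bvu — σ1 onset /bv/ (1→2 rises), coda /∅/ ok → permitted
ja.zlul — σ1 onset /j/, coda /∅/ ok; σ2 onset /zl/ (2→4 rises), coda /l/ ok → permitted
grja.ra — σ1 onset /grj/ (1→4→5 rises), coda /∅/ ok; σ2 onset /r/, coda /∅/ ok → permitted
rid — σ1 onset /r/, coda /d/ ok → permitted
dbi — violates constraint (c): syllable 1 onset /db/: /d/ (stop, 1) → /b/ (stop, 1) does not rise → not permitted
fnaj — σ1 onset /fn/ (2→3 rises), coda /j/ ok → permitted
gjo — σ1 onset /gj/ (1→5 rises), coda /∅/ ok → permitted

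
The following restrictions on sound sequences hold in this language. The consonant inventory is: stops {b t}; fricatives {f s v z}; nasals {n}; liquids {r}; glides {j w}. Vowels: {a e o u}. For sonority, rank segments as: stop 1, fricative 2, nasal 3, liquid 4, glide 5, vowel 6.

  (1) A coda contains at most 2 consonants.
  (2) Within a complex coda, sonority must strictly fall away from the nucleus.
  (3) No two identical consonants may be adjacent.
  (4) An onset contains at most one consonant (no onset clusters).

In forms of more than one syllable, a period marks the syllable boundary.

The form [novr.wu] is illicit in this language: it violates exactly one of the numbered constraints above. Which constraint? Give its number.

[novr.wu]: syllable 1 coda /vr/: /v/ (fricative, 2) → /r/ (liquid, 4) does not fall.
This is a violation of constraint 2: "Within a complex coda, sonority must strictly fall away from the nucleus."
The remaining constraints (1, 3, 4) are satisfied.

2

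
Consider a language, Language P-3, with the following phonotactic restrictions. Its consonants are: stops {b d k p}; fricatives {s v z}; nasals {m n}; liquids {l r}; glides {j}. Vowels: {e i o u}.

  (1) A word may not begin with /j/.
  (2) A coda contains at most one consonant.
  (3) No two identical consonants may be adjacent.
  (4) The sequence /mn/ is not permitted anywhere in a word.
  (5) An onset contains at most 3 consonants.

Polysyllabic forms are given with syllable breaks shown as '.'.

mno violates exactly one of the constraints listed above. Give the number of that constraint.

mno: contains banned sequence /mn/.
This is a violation of constraint 4: "The sequence /mn/ is not permitted anywhere in a word."
The remaining constraints (1, 2, 3, 5) are satisfied.

4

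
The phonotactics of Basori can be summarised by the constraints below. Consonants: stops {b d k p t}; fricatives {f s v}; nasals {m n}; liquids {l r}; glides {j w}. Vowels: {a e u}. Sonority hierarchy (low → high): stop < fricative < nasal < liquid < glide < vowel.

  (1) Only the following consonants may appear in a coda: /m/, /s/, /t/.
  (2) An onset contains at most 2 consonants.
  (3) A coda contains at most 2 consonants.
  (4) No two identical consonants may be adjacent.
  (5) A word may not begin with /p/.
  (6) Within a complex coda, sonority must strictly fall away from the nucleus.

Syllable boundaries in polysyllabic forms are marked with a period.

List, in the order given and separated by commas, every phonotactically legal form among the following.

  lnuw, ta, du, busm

ta, du

lnuw — violates constraint 1: syllable 1 coda contains /w/, which is not a licensed coda consonant → phonotactically illegal
ta — σ1 onset /t/, coda /∅/ ok → phonotactically legal
du — σ1 onset /d/, coda /∅/ ok → phonotactically legal
busm — violates constraint 6: syllable 1 coda /sm/: /s/ (fricative, 2) → /m/ (nasal, 3) does not fall → phonotactically illegal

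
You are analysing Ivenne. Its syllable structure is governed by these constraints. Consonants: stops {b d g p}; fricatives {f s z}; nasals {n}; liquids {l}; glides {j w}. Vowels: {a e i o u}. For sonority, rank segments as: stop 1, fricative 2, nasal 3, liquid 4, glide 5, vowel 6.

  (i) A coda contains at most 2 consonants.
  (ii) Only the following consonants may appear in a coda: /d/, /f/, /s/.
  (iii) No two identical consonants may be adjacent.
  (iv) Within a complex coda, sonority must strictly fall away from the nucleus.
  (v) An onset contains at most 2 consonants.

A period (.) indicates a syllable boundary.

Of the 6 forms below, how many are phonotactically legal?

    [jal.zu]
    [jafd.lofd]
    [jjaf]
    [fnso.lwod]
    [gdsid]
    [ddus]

[jal.zu] — violates constraint (ii): syllable 1 coda contains /l/, which is not a licensed coda consonant → phonotactically illegal
[jafd.lofd] — σ1 onset /j/, coda /fd/ (2→1 falls) ok; σ2 onset /l/, coda /fd/ (2→1 falls) ok → phonotactically legal
[jjaf] — violates constraint (iii): adjacent identical consonants /jj/ → phonotactically illegal
[fnso.lwod] — violates constraint (v): syllable 1 onset /fns/ has 3 consonants (> 2) → phonotactically illegal
[gdsid] — violates constraint (v): syllable 1 onset /gds/ has 3 consonants (> 2) → phonotactically illegal
[ddus] — violates constraint (iii): adjacent identical consonants /dd/ → phonotactically illegal
Phonotactically legal: [jafd.lofd] → 1.

1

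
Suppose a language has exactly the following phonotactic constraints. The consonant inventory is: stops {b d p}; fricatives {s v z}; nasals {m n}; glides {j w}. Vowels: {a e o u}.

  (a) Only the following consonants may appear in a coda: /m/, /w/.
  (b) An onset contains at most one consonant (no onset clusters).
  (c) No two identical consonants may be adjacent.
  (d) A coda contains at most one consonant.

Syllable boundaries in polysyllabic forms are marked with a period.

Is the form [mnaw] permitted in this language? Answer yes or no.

[mnaw] — violates constraint (b): syllable 1 onset /mn/ has 2 consonants (> 1) → not permitted

no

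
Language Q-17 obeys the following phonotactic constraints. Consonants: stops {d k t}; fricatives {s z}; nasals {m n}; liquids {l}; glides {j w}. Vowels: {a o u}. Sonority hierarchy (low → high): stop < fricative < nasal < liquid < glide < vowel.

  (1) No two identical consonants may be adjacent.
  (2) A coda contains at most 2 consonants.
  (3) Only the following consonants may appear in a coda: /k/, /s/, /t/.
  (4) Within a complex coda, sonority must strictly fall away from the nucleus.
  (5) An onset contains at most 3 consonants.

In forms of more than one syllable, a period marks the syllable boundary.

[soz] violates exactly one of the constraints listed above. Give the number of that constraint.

[soz]: syllable 1 coda contains /z/, which is not a licensed coda consonant.
This is a violation of constraint 3: "Only the following consonants may appear in a coda: /k/, /s/, /t/."
The remaining constraints (1, 2, 4, 5) are satisfied.

3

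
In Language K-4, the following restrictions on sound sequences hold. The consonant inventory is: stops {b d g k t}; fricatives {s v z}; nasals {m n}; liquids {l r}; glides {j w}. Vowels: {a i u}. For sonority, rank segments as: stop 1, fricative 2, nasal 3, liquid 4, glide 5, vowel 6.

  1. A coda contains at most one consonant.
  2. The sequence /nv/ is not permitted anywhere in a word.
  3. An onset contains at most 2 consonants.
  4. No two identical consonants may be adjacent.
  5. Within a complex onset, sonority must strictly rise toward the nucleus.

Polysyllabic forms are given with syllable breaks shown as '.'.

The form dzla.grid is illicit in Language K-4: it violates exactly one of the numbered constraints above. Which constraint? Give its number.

dzla.grid: syllable 1 onset /dzl/ has 3 consonants (> 2).
This is a violation of constraint 3: "An onset contains at most 2 consonants."
The remaining constraints (1, 2, 4, 5) are satisfied.

3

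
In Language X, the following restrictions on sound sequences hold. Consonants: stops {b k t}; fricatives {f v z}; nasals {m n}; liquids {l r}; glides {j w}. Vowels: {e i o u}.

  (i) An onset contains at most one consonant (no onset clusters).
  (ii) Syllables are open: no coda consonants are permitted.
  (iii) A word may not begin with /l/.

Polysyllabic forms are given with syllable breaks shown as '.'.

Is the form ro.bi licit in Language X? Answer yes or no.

ro.bi — σ1 onset /r/, coda /∅/ ok; σ2 onset /b/, coda /∅/ ok → licit

yes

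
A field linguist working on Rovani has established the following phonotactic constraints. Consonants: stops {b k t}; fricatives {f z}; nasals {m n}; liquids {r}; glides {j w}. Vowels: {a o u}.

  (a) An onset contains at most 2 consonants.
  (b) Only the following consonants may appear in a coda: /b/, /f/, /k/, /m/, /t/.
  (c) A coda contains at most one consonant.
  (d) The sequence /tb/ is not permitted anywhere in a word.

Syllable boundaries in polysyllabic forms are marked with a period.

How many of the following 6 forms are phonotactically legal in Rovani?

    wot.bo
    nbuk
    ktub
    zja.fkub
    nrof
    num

wot.bo — violates constraint (d): contains banned sequence /tb/ → phonotactically illegal
nbuk — σ1 onset /nb/ (2C), coda /k/ ok → phonotactically legal
ktub — σ1 onset /kt/ (2C), coda /b/ ok → phonotactically legal
zja.fkub — σ1 onset /zj/ (2C), coda /∅/ ok; σ2 onset /fk/ (2C), coda /b/ ok → phonotactically legal
nrof — σ1 onset /nr/ (2C), coda /f/ ok → phonotactically legal
num — σ1 onset /n/, coda /m/ ok → phonotactically legal
Phonotactically legal: nbuk, ktub, zja.fkub, nrof, num → 5.

5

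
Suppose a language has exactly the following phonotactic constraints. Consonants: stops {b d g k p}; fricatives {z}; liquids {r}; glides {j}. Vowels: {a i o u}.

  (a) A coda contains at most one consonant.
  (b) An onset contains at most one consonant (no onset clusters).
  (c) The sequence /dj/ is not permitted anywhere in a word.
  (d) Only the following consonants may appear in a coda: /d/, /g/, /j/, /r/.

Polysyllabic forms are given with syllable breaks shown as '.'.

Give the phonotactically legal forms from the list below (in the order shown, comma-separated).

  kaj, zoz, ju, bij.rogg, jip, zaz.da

kaj, ju

kaj — σ1 onset /k/, coda /j/ ok → phonotactically legal
zoz — violates constraint (d): syllable 1 coda contains /z/, which is not a licensed coda consonant → phonotactically illegal
ju — σ1 onset /j/, coda /∅/ ok → phonotactically legal
bij.rogg — violates constraint (a): syllable 2 coda /gg/ has 2 consonants (> 1) → phonotactically illegal
jip — violates constraint (d): syllable 1 coda contains /p/, which is not a licensed coda consonant → phonotactically illegal
zaz.da — violates constraint (d): syllable 1 coda contains /z/, which is not a licensed coda consonant → phonotactically illegal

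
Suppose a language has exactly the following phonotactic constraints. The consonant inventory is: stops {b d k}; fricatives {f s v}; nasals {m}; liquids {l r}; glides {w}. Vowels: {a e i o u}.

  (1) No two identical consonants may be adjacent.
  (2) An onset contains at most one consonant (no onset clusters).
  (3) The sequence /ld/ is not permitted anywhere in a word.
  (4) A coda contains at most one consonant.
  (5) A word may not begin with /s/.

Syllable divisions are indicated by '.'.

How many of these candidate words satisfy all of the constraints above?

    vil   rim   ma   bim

vil — σ1 onset /v/, coda /l/ ok → well-formed
rim — σ1 onset /r/, coda /m/ ok → well-formed
ma — σ1 onset /m/, coda /∅/ ok → well-formed
bim — σ1 onset /b/, coda /m/ ok → well-formed
Well-formed: vil, rim, ma, bim → 4.

4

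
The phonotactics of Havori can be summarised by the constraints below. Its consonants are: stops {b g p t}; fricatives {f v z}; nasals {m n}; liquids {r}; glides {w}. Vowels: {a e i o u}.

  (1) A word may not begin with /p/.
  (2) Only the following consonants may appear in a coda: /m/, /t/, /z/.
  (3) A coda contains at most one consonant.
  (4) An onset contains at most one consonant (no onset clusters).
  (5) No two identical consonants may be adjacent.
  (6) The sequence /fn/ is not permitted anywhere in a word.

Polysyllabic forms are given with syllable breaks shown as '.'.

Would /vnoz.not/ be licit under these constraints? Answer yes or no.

no

/vnoz.not/ — violates constraint 4: syllable 1 onset /vn/ has 2 consonants (> 1) → illicit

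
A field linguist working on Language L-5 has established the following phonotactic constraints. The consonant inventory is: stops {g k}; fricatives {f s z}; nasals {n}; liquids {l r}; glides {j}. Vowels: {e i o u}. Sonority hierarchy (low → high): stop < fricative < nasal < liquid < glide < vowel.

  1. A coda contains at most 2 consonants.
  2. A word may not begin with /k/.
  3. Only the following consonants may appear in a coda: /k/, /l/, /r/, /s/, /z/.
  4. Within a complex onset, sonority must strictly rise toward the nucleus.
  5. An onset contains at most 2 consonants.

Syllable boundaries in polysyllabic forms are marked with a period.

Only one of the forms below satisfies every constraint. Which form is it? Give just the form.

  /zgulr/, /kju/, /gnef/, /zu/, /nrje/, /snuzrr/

/zu/

/zgulr/ — violates constraint 4: syllable 1 onset /zg/: /z/ (fricative, 2) → /g/ (stop, 1) does not rise → phonotactically illegal
/kju/ — violates constraint 2: word begins with /k/ → phonotactically illegal
/gnef/ — violates constraint 3: syllable 1 coda contains /f/, which is not a licensed coda consonant → phonotactically illegal
/zu/ — σ1 onset /z/, coda /∅/ ok → phonotactically legal
/nrje/ — violates constraint 5: syllable 1 onset /nrj/ has 3 consonants (> 2) → phonotactically illegal
/snuzrr/ — violates constraint 1: syllable 1 coda /zrr/ has 3 consonants (> 2) → phonotactically illegal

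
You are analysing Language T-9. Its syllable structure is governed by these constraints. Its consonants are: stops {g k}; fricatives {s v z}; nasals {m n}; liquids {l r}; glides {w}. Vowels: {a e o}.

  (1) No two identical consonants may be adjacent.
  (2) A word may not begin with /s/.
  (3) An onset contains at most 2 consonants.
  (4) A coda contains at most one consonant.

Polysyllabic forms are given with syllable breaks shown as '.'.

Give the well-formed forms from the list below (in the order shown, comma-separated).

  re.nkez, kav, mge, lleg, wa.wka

re.nkez, kav, mge, wa.wka

re.nkez — σ1 onset /r/, coda /∅/ ok; σ2 onset /nk/ (2C), coda /z/ ok → well-formed
kav — σ1 onset /k/, coda /v/ ok → well-formed
mge — σ1 onset /mg/ (2C), coda /∅/ ok → well-formed
lleg — violates constraint 1: adjacent identical consonants /ll/ → ill-formed
wa.wka — σ1 onset /w/, coda /∅/ ok; σ2 onset /wk/ (2C), coda /∅/ ok → well-formed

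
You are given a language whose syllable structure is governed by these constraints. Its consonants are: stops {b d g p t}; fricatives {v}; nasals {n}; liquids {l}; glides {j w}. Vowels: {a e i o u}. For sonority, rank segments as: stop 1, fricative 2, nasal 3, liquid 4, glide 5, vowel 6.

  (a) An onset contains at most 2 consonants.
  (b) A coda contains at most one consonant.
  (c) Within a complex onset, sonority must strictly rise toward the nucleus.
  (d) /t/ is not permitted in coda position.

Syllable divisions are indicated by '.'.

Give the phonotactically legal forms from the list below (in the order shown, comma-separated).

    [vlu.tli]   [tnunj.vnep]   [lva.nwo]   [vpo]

[vlu.tli] — σ1 onset /vl/ (2→4 rises), coda /∅/ ok; σ2 onset /tl/ (1→4 rises), coda /∅/ ok → phonotactically legal
[tnunj.vnep] — violates constraint (b): syllable 1 coda /nj/ has 2 consonants (> 1) → phonotactically illegal
[lva.nwo] — violates constraint (c): syllable 1 onset /lv/: /l/ (liquid, 4) → /v/ (fricative, 2) does not rise → phonotactically illegal
[vpo] — violates constraint (c): syllable 1 onset /vp/: /v/ (fricative, 2) → /p/ (stop, 1) does not rise → phonotactically illegal

[vlu.tli]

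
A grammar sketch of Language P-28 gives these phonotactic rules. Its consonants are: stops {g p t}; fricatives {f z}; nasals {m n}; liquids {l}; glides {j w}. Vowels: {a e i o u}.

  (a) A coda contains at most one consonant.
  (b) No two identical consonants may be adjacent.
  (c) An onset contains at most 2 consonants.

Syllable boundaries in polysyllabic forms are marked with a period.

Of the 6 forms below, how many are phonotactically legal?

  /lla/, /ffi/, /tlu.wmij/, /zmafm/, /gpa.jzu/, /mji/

3

/lla/ — violates constraint (b): adjacent identical consonants /ll/ → phonotactically illegal
/ffi/ — violates constraint (b): adjacent identical consonants /ff/ → phonotactically illegal
/tlu.wmij/ — σ1 onset /tl/ (2C), coda /∅/ ok; σ2 onset /wm/ (2C), coda /j/ ok → phonotactically legal
/zmafm/ — violates constraint (a): syllable 1 coda /fm/ has 2 consonants (> 1) → phonotactically illegal
/gpa.jzu/ — σ1 onset /gp/ (2C), coda /∅/ ok; σ2 onset /jz/ (2C), coda /∅/ ok → phonotactically legal
/mji/ — σ1 onset /mj/ (2C), coda /∅/ ok → phonotactically legal
Phonotactically legal: /tlu.wmij/, /gpa.jzu/, /mji/ → 3.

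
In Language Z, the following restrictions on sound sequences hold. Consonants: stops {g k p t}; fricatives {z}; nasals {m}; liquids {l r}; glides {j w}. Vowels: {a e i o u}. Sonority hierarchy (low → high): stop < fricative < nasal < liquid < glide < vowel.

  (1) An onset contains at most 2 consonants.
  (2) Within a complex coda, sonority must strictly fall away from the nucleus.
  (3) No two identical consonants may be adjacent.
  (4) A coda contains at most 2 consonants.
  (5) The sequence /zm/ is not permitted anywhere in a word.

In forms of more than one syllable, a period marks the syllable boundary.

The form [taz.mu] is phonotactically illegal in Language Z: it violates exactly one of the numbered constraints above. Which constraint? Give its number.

5

[taz.mu]: contains banned sequence /zm/.
This is a violation of constraint 5: "The sequence /zm/ is not permitted anywhere in a word."
The remaining constraints (1, 2, 3, 4) are satisfied.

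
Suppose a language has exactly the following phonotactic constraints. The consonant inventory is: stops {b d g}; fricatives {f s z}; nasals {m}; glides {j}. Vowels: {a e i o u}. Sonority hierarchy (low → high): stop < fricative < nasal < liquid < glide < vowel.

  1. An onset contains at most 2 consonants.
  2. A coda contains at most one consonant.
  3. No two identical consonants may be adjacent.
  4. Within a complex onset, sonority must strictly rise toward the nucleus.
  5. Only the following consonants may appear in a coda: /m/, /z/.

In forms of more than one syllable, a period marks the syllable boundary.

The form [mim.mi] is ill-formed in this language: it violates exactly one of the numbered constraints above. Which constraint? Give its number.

3

[mim.mi]: adjacent identical consonants /mm/.
This is a violation of constraint 3: "No two identical consonants may be adjacent."
The remaining constraints (1, 2, 4, 5) are satisfied.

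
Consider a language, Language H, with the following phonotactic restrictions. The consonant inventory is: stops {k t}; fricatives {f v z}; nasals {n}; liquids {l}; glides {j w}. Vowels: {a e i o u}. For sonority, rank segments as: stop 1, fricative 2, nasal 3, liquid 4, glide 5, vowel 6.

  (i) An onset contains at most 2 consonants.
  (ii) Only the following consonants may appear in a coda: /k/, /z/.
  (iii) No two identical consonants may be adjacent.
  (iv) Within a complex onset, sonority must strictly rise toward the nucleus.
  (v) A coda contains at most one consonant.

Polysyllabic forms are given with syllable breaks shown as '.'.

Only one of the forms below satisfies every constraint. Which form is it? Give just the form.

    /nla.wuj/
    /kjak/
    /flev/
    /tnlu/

/nla.wuj/ — violates constraint (ii): syllable 2 coda contains /j/, which is not a licensed coda consonant → illicit
/kjak/ — σ1 onset /kj/ (1→5 rises), coda /k/ ok → licit
/flev/ — violates constraint (ii): syllable 1 coda contains /v/, which is not a licensed coda consonant → illicit
/tnlu/ — violates constraint (i): syllable 1 onset /tnl/ has 3 consonants (> 2) → illicit

/kjak/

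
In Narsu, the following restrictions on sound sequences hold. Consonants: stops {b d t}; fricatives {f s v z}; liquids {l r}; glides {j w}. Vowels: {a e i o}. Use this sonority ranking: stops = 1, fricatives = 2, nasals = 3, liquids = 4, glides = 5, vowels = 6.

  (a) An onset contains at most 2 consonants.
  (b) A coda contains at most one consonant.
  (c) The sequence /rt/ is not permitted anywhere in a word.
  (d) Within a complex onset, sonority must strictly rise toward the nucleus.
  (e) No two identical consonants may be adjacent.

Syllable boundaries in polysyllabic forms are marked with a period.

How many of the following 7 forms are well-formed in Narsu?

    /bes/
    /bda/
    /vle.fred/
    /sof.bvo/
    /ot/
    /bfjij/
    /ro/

/bes/ — σ1 onset /b/, coda /s/ ok → well-formed
/bda/ — violates constraint (d): syllable 1 onset /bd/: /b/ (stop, 1) → /d/ (stop, 1) does not rise → ill-formed
/vle.fred/ — σ1 onset /vl/ (2→4 rises), coda /∅/ ok; σ2 onset /fr/ (2→4 rises), coda /d/ ok → well-formed
/sof.bvo/ — σ1 onset /s/, coda /f/ ok; σ2 onset /bv/ (1→2 rises), coda /∅/ ok → well-formed
/ot/ — σ1 onset /∅/, coda /t/ ok → well-formed
/bfjij/ — violates constraint (a): syllable 1 onset /bfj/ has 3 consonants (> 2) → ill-formed
/ro/ — σ1 onset /r/, coda /∅/ ok → well-formed
Well-formed: /bes/, /vle.fred/, /sof.bvo/, /ot/, /ro/ → 5.

5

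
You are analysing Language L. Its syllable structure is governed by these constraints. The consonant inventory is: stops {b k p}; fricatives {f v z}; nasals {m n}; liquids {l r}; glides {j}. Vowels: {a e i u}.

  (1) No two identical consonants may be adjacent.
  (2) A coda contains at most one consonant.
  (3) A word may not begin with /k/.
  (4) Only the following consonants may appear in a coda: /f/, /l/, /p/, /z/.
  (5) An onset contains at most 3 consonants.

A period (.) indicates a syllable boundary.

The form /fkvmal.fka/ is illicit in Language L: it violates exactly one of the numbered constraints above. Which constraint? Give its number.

5

/fkvmal.fka/: syllable 1 onset /fkvm/ has 4 consonants (> 3).
This is a violation of constraint 5: "An onset contains at most 3 consonants."
The remaining constraints (1, 2, 3, 4) are satisfied.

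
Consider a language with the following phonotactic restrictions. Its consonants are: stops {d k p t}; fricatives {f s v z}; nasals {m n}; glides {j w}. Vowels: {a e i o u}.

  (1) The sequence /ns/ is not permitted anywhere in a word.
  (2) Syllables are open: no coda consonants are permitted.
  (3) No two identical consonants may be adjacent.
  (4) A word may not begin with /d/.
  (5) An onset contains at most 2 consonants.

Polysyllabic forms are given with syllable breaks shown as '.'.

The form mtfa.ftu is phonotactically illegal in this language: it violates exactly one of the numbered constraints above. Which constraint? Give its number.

mtfa.ftu: syllable 1 onset /mtf/ has 3 consonants (> 2).
This is a violation of constraint 5: "An onset contains at most 2 consonants."
The remaining constraints (1, 2, 3, 4) are satisfied.

5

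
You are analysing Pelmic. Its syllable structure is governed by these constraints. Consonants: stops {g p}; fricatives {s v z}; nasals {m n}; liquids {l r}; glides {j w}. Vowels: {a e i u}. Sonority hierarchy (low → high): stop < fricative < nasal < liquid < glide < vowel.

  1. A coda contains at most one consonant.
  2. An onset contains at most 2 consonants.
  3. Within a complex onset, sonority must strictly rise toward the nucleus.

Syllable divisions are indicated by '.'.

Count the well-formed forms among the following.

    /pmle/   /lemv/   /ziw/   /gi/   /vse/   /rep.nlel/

3

/pmle/ — violates constraint 2: syllable 1 onset /pml/ has 3 consonants (> 2) → ill-formed
/lemv/ — violates constraint 1: syllable 1 coda /mv/ has 2 consonants (> 1) → ill-formed
/ziw/ — σ1 onset /z/, coda /w/ ok → well-formed
/gi/ — σ1 onset /g/, coda /∅/ ok → well-formed
/vse/ — violates constraint 3: syllable 1 onset /vs/: /v/ (fricative, 2) → /s/ (fricative, 2) does not rise → ill-formed
/rep.nlel/ — σ1 onset /r/, coda /p/ ok; σ2 onset /nl/ (3→4 rises), coda /l/ ok → well-formed
Well-formed: /ziw/, /gi/, /rep.nlel/ → 3.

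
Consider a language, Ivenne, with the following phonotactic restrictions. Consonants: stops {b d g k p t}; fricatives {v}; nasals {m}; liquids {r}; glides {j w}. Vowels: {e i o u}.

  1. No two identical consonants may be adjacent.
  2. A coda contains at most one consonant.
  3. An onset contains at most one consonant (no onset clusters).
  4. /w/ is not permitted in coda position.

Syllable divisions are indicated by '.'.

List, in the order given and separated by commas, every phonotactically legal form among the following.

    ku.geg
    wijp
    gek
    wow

ku.geg, gek

ku.geg — σ1 onset /k/, coda /∅/ ok; σ2 onset /g/, coda /g/ ok → phonotactically legal
wijp — violates constraint 2: syllable 1 coda /jp/ has 2 consonants (> 1) → phonotactically illegal
gek — σ1 onset /g/, coda /k/ ok → phonotactically legal
wow — violates constraint 4: syllable 1 coda contains /w/ → phonotactically illegal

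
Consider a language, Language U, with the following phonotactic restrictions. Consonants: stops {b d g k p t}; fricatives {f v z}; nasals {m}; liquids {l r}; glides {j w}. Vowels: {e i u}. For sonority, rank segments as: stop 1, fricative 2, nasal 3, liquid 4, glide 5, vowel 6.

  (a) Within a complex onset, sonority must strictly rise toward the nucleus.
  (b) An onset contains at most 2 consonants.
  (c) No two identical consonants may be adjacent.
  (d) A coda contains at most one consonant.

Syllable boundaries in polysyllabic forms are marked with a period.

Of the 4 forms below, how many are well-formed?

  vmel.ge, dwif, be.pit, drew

4

vmel.ge — σ1 onset /vm/ (2→3 rises), coda /l/ ok; σ2 onset /g/, coda /∅/ ok → well-formed
dwif — σ1 onset /dw/ (1→5 rises), coda /f/ ok → well-formed
be.pit — σ1 onset /b/, coda /∅/ ok; σ2 onset /p/, coda /t/ ok → well-formed
drew — σ1 onset /dr/ (1→4 rises), coda /w/ ok → well-formed
Well-formed: vmel.ge, dwif, be.pit, drew → 4.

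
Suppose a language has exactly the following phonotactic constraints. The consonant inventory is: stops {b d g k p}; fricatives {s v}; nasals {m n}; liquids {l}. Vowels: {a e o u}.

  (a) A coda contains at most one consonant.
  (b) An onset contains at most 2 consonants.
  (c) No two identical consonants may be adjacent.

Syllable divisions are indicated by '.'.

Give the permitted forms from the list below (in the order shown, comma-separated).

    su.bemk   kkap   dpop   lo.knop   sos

su.bemk — violates constraint (a): syllable 2 coda /mk/ has 2 consonants (> 1) → not permitted
kkap — violates constraint (c): adjacent identical consonants /kk/ → not permitted
dpop — σ1 onset /dp/ (2C), coda /p/ ok → permitted
lo.knop — σ1 onset /l/, coda /∅/ ok; σ2 onset /kn/ (2C), coda /p/ ok → permitted
sos — σ1 onset /s/, coda /s/ ok → permitted

dpop, lo.knop, sos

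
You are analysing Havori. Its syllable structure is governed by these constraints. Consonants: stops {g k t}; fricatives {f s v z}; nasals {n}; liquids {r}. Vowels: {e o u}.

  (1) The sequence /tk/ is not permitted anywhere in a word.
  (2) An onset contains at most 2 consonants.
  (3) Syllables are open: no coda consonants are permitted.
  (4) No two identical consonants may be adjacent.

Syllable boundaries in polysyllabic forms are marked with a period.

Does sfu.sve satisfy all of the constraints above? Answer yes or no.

yes

sfu.sve — σ1 onset /sf/ (2C), coda /∅/ ok; σ2 onset /sv/ (2C), coda /∅/ ok → licit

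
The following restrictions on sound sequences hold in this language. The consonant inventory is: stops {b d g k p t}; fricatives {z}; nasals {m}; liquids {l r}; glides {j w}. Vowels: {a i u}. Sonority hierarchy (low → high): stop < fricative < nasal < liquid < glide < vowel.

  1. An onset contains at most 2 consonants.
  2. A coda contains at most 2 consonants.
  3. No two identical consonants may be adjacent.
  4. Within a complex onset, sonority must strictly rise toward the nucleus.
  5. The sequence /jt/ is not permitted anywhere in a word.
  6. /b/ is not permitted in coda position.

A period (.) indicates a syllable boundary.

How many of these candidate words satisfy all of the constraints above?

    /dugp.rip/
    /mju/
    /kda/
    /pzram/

/dugp.rip/ — σ1 onset /d/, coda /gp/ (2C) ok; σ2 onset /r/, coda /p/ ok → permitted
/mju/ — σ1 onset /mj/ (3→5 rises), coda /∅/ ok → permitted
/kda/ — violates constraint 4: syllable 1 onset /kd/: /k/ (stop, 1) → /d/ (stop, 1) does not rise → not permitted
/pzram/ — violates constraint 1: syllable 1 onset /pzr/ has 3 consonants (> 2) → not permitted
Permitted: /dugp.rip/, /mju/ → 2.

2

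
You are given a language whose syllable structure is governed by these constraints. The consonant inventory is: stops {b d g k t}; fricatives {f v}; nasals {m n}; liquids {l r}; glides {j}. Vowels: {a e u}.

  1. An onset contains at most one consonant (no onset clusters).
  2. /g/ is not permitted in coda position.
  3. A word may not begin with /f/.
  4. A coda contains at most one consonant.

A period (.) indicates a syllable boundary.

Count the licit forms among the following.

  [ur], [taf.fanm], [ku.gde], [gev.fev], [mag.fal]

[ur] — σ1 onset /∅/, coda /r/ ok → licit
[taf.fanm] — violates constraint 4: syllable 2 coda /nm/ has 2 consonants (> 1) → illicit
[ku.gde] — violates constraint 1: syllable 2 onset /gd/ has 2 consonants (> 1) → illicit
[gev.fev] — σ1 onset /g/, coda /v/ ok; σ2 onset /f/, coda /v/ ok → licit
[mag.fal] — violates constraint 2: syllable 1 coda contains /g/ → illicit
Licit: [ur], [gev.fev] → 2.

2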